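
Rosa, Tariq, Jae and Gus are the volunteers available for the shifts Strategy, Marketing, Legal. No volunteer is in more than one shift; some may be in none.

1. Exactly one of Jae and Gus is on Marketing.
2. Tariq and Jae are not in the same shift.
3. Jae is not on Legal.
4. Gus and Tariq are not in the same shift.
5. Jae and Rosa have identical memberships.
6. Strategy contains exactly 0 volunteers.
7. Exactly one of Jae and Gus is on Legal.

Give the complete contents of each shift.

From (3): Jae ∉ Legal.
(5): Rosa matches Jae: Rosa ∉ Legal.
(6): Strategy already has 0, so the rest are out.
(7) (exactly one): Gus ∈ Legal.
(1) (exactly one): Jae ∈ Marketing.
(2): Tariq ∉ Marketing.
(4): Tariq ∉ Legal.
(5): Rosa matches Jae: Rosa ∈ Marketing.

Strategy = {}; Marketing = {Jae, Rosa}; Legal = {Gus}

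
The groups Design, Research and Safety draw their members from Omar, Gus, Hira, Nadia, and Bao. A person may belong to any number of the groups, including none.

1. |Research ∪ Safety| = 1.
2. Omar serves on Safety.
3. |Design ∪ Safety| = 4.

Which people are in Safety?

Safety = {Omar}

From (2): Omar ∈ Safety.
Suppose Gus ∈ Safety: no assignment then satisfies all the clues, so Gus ∉ Safety.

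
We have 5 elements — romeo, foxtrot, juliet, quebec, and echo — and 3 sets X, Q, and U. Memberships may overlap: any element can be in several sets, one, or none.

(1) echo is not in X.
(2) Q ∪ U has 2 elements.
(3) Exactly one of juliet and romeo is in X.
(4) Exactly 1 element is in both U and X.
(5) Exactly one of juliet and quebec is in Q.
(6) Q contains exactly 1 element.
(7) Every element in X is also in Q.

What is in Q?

From (1): echo ∉ X.
Suppose romeo ∈ Q: no assignment then satisfies all the clues, so romeo ∉ Q.

Q = {juliet}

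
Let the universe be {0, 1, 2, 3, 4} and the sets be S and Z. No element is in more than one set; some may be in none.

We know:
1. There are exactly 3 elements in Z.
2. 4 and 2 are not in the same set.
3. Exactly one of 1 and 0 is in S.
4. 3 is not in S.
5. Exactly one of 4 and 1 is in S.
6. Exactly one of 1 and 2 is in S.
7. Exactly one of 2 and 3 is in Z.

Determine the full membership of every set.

S = {1}; Z = {0, 3, 4}

From (4): 3 ∉ S.
Suppose 0 ∈ S: no assignment then satisfies all the clues, so 0 ∉ S.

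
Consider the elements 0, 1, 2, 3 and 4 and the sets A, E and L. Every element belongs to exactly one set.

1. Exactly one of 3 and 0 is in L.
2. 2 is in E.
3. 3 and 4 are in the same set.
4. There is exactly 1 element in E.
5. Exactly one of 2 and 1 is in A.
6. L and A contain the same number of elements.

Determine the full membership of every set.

A = {0, 1}; E = {2}; L = {3, 4}

From (2): 2 ∈ E.
(4): E already has 1, so the rest are out.
(5) (exactly one): 1 ∈ A.
Suppose 0 ∉ A: no assignment then satisfies all the clues, so 0 ∈ A.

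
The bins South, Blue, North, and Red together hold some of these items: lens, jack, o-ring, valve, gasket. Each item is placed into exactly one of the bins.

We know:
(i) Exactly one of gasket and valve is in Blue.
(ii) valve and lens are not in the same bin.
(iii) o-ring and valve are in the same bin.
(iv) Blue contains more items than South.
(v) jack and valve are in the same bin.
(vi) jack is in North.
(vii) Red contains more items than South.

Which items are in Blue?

Blue = {gasket}

From (vi): jack ∈ North.
(v): valve matches jack: valve ∉ South.
(v): valve matches jack: valve ∉ Blue.
(v): valve matches jack: valve ∈ North.
(i) (exactly one): gasket ∈ Blue.
(ii): lens ∉ North.
(iii): o-ring matches valve: o-ring ∉ South.
(iii): o-ring matches valve: o-ring ∉ Blue.
(iii): o-ring matches valve: o-ring ∈ North.
Suppose lens ∈ Blue: no assignment then satisfies all the clues, so lens ∉ Blue.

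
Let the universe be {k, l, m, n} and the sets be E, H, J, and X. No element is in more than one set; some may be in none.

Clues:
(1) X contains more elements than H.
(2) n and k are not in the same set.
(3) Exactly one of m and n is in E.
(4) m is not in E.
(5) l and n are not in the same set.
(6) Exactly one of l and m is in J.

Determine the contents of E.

From (4): m ∉ E.
(3) (exactly one): n ∈ E.
(5): l ∉ E.
(2): k ∉ E.

E = {n}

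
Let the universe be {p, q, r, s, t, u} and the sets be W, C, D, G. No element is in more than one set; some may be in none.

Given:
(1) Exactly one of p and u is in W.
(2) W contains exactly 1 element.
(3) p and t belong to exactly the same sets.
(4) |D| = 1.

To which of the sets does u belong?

u: W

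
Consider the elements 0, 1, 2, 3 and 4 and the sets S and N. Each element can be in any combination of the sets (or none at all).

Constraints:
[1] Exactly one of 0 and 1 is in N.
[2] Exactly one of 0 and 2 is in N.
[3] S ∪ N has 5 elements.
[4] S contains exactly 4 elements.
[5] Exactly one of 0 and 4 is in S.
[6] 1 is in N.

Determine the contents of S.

S = {0, 1, 2, 3}

From (6): 1 ∈ N.
(1) (exactly one): 0 ∉ N.
(2) (exactly one): 2 ∈ N.
Suppose 0 ∉ S: no assignment then satisfies all the clues, so 0 ∈ S.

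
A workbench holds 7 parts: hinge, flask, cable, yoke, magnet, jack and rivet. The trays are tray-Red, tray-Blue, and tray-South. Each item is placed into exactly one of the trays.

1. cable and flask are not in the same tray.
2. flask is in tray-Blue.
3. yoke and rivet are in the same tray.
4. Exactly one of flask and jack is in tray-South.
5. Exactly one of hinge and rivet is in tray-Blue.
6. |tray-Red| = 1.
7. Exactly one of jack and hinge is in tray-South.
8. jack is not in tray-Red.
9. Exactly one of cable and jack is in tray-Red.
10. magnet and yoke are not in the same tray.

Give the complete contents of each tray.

From (2): flask ∈ tray-Blue.
From (8): jack ∉ tray-Red.
(1): cable ∉ tray-Blue.
(4) (exactly one): jack ∈ tray-South.
(7) (exactly one): hinge ∉ tray-South.
(9) (exactly one): cable ∈ tray-Red.
(6): tray-Red already has 1, so the rest are out.
Only one tray left: hinge ∈ tray-Blue.
(5) (exactly one): rivet ∉ tray-Blue.
Only one tray left: rivet ∈ tray-South.
(3): yoke matches rivet: yoke ∉ tray-Blue.
Only one tray left: magnet ∈ tray-Blue.

tray-Red = {cable}; tray-Blue = {flask, hinge, magnet}; tray-South = {jack, rivet, yoke}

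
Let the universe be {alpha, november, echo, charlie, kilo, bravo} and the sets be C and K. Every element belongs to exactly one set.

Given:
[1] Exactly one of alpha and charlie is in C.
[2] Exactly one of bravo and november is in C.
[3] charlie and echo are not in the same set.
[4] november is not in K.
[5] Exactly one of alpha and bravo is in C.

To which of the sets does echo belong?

echo: C

From (4): november ∉ K.
Only one set left: november ∈ C.
(2) (exactly one): bravo ∉ C.
(5) (exactly one): alpha ∈ C.
Only one set left: bravo ∈ K.
(1) (exactly one): charlie ∉ C.
Only one set left: charlie ∈ K.
(3): echo ∉ K.
Only one set left: echo ∈ C.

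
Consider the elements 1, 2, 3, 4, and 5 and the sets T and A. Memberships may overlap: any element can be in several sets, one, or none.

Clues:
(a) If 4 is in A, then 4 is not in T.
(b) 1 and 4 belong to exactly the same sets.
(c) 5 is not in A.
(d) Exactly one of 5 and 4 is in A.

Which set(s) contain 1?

From (c): 5 ∉ A.
(d) (exactly one): 4 ∈ A.
(a): 4 ∉ T.
(b): 1 matches 4: 1 ∉ T.
(b): 1 matches 4: 1 ∈ A.

1: A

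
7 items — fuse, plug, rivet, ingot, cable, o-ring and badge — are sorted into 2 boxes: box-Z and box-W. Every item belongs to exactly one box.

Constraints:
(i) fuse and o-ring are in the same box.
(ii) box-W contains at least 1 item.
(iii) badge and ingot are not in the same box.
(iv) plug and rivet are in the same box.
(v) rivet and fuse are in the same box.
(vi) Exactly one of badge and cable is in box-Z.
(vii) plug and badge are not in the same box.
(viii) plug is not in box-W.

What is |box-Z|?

6

From (viii): plug ∉ box-W.
(iv): rivet matches plug: rivet ∉ box-W.
(v): fuse matches rivet: fuse ∉ box-W.
Only one box left: fuse ∈ box-Z.
Only one box left: plug ∈ box-Z.
Only one box left: rivet ∈ box-Z.
(i): o-ring matches fuse: o-ring ∈ box-Z.
(vii): badge ∉ box-Z.
Only one box left: badge ∈ box-W.
(iii): ingot ∉ box-W.
(vi) (exactly one): cable ∈ box-Z.
Only one box left: ingot ∈ box-Z.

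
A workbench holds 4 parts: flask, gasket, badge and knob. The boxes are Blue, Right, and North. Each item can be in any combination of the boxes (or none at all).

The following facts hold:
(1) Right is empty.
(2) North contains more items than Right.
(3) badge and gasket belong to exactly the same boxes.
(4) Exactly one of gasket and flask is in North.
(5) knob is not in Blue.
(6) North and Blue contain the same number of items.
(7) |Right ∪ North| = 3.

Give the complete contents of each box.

Blue = {badge, flask, gasket}; Right = {}; North = {badge, gasket, knob}

From (5): knob ∉ Blue.
(1): Right already has 0, so the rest are out.
Suppose flask ∉ Blue: no assignment then satisfies all the clues, so flask ∈ Blue.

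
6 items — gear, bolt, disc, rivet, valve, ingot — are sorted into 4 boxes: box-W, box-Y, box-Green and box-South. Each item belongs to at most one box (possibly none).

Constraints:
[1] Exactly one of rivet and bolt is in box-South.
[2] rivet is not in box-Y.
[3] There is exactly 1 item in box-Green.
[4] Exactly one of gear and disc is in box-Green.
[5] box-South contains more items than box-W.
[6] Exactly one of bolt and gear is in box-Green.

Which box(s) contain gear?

gear: box-Green

From (2): rivet ∉ box-Y.
Suppose gear ∈ box-W: no assignment then satisfies all the clues, so gear ∉ box-W.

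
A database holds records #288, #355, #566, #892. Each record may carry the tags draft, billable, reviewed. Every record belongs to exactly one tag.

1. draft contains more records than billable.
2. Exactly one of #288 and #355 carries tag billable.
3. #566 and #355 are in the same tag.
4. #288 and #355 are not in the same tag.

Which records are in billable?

billable = {#288}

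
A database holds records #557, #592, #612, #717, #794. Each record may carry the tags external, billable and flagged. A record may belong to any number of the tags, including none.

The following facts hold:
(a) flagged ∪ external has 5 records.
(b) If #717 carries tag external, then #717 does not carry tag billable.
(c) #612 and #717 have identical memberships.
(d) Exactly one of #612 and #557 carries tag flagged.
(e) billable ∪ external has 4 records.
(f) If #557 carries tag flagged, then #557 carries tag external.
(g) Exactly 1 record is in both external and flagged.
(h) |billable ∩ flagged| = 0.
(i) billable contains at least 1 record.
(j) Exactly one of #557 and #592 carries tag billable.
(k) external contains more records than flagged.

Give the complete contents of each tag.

external = {#557, #592, #612, #717}; billable = {#592}; flagged = {#557, #794}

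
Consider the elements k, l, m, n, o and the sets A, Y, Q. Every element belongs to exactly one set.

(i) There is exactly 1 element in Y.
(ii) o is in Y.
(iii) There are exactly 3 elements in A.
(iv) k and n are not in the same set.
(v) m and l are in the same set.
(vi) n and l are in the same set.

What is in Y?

From (ii): o ∈ Y.
(i): Y already has 1, so the rest are out.

Y = {o}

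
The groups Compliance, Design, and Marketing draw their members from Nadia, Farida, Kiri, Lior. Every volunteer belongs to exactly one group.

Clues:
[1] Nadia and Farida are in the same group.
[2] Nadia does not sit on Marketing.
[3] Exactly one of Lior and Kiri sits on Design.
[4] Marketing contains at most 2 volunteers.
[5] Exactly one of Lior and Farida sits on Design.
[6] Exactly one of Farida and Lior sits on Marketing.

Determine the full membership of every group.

Compliance = {}; Design = {Farida, Kiri, Nadia}; Marketing = {Lior}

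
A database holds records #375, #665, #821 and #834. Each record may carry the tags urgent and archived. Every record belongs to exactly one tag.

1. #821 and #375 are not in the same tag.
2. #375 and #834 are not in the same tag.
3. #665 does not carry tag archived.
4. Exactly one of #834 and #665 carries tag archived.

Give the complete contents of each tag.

urgent = {#375, #665}; archived = {#821, #834}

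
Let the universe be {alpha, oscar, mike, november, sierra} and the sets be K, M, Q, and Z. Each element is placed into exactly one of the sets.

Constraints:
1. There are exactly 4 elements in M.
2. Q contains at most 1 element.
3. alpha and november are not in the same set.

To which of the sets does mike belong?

mike: M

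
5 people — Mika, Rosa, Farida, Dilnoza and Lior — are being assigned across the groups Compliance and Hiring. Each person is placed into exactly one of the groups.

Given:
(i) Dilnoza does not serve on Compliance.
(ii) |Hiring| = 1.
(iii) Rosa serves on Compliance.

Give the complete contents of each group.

Compliance = {Farida, Lior, Mika, Rosa}; Hiring = {Dilnoza}

From (i): Dilnoza ∉ Compliance.
From (iii): Rosa ∈ Compliance.
Only one group left: Dilnoza ∈ Hiring.
(ii): Hiring already has 1, so the rest are out.
Only one group left: Mika ∈ Compliance.
Only one group left: Farida ∈ Compliance.
Only one group left: Lior ∈ Compliance.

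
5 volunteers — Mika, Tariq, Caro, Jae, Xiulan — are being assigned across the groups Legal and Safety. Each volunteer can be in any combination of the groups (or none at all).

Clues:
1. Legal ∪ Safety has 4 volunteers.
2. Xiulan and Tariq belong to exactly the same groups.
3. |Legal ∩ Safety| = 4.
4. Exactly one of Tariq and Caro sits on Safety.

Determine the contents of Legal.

Legal = {Jae, Mika, Tariq, Xiulan}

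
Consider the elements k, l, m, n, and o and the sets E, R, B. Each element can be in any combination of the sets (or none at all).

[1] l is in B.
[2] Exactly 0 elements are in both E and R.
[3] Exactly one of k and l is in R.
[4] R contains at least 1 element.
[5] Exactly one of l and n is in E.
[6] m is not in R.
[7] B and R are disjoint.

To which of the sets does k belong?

k: R

From (1): l ∈ B.
From (6): m ∉ R.
(7) (disjoint): l ∉ R.
(3) (exactly one): k ∈ R.
(7) (disjoint): k ∉ B.
Suppose k ∈ E: no assignment then satisfies all the clues, so k ∉ E.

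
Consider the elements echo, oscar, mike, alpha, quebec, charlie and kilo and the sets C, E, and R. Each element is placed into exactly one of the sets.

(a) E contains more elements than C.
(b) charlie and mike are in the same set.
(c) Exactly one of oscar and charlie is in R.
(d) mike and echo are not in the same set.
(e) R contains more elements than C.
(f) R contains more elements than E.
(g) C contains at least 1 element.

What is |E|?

2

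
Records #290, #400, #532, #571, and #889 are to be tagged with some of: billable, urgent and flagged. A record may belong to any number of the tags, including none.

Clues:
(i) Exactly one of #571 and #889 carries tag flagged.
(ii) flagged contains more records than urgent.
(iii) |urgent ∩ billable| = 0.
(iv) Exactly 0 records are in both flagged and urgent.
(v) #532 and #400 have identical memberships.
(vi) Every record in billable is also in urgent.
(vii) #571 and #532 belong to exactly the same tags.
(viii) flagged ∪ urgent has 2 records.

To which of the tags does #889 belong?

#889: flagged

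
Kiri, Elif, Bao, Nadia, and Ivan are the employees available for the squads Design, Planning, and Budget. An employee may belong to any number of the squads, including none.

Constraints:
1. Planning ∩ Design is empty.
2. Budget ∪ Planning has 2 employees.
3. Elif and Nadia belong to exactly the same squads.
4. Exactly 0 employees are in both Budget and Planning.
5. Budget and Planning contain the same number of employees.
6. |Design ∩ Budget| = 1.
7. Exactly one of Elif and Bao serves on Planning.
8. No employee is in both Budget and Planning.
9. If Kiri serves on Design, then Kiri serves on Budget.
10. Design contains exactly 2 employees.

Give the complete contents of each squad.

Design = {Ivan, Kiri}; Planning = {Bao}; Budget = {Kiri}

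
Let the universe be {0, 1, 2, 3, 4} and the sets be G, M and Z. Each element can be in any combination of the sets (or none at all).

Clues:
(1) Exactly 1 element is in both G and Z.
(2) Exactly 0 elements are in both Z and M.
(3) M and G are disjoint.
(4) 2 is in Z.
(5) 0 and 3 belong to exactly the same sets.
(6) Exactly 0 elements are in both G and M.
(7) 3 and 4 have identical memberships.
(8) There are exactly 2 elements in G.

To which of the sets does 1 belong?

From (4): 2 ∈ Z.
Suppose 1 ∉ G: no assignment then satisfies all the clues, so 1 ∈ G.

1: G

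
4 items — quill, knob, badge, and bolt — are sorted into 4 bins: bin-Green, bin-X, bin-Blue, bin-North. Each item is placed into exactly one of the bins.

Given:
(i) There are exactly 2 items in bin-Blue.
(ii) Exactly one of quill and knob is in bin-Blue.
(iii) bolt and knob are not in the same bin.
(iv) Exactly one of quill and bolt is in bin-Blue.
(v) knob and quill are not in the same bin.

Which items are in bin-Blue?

bin-Blue = {badge, quill}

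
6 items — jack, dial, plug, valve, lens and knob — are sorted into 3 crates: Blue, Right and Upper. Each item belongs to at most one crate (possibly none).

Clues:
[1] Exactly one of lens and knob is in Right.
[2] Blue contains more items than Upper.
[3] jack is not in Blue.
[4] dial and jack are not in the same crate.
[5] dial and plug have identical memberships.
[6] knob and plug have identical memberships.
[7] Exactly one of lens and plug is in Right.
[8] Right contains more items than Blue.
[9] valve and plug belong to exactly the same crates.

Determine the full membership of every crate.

Blue = {lens}; Right = {dial, knob, plug, valve}; Upper = {}

From (3): jack ∉ Blue.
Suppose jack ∈ Right: no assignment then satisfies all the clues, so jack ∉ Right.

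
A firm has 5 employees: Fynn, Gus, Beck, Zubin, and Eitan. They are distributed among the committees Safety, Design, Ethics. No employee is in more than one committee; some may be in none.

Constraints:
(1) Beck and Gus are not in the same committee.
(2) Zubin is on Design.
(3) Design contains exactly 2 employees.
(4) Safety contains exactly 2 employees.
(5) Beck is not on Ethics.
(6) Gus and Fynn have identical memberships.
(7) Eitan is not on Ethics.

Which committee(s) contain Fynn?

Fynn: Safety

From (2): Zubin ∈ Design.
From (5): Beck ∉ Ethics.
From (7): Eitan ∉ Ethics.
Suppose Fynn ∉ Safety: no assignment then satisfies all the clues, so Fynn ∈ Safety.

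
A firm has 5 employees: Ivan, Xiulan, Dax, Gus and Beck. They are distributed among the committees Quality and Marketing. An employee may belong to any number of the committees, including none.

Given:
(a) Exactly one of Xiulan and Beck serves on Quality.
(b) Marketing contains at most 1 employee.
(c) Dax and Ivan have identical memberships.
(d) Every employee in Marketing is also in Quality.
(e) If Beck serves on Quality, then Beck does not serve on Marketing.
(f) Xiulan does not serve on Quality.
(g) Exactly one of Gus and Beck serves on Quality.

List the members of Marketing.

Marketing = {}

From (f): Xiulan ∉ Quality.
(a) (exactly one): Beck ∈ Quality.
(d) contrapositive: Xiulan ∉ Marketing.
(e): Beck ∉ Marketing.
(g) (exactly one): Gus ∉ Quality.
(d) contrapositive: Gus ∉ Marketing.
Suppose Ivan ∈ Marketing: no assignment then satisfies all the clues, so Ivan ∉ Marketing.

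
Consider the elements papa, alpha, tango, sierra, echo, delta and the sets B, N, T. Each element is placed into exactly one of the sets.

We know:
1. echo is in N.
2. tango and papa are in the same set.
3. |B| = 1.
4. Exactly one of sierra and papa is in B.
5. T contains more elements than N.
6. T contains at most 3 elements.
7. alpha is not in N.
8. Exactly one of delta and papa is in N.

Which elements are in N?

N = {delta, echo}

From (1): echo ∈ N.
From (7): alpha ∉ N.
Suppose papa ∈ N: no assignment then satisfies all the clues, so papa ∉ N.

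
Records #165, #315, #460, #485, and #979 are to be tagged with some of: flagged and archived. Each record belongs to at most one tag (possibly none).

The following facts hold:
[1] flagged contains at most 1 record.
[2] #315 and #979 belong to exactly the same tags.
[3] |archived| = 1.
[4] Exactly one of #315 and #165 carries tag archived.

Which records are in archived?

archived = {#165}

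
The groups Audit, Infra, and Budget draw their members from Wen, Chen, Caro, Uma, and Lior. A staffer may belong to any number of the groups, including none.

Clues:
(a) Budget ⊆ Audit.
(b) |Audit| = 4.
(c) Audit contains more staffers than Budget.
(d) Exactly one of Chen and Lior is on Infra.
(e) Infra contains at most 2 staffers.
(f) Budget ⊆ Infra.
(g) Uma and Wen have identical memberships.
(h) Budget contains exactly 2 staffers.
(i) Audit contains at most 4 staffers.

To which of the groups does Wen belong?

Wen: Audit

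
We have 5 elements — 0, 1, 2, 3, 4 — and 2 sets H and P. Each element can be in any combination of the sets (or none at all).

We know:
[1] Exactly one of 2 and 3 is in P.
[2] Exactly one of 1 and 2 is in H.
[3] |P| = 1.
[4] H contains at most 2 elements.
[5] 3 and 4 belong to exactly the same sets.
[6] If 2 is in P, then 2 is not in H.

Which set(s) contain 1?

1: H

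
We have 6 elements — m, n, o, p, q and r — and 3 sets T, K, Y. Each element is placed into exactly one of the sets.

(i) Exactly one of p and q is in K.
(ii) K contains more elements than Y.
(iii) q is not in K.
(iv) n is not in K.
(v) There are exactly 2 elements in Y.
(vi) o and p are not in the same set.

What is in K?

K = {m, p, r}

From (iii): q ∉ K.
From (iv): n ∉ K.
(i) (exactly one): p ∈ K.
(vi): o ∉ K.
Suppose m ∉ K: no assignment then satisfies all the clues, so m ∈ K.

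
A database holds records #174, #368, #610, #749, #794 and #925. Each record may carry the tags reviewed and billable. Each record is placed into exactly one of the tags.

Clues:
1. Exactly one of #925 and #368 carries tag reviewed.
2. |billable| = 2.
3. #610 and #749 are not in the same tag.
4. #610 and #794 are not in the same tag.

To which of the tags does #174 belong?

#174: reviewed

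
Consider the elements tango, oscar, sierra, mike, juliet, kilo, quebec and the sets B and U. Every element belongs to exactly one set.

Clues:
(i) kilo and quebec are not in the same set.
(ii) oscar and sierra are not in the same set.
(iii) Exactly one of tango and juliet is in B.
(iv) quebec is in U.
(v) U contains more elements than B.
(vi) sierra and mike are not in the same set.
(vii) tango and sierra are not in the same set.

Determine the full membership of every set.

B = {juliet, kilo, sierra}; U = {mike, oscar, quebec, tango}

From (iv): quebec ∈ U.
(i): kilo ∉ U.
Only one set left: kilo ∈ B.
Suppose tango ∈ B: no assignment then satisfies all the clues, so tango ∉ B.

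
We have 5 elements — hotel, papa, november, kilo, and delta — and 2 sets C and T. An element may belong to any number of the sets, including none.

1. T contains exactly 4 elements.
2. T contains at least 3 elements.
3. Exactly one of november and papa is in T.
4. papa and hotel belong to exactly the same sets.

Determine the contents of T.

T = {delta, hotel, kilo, papa}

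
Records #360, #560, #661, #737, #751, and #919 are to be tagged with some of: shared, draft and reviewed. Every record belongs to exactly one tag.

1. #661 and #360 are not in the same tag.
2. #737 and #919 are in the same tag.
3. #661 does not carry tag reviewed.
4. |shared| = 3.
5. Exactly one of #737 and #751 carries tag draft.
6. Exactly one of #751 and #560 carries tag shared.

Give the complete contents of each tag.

shared = {#560, #737, #919}; draft = {#661, #751}; reviewed = {#360}

From (3): #661 ∉ reviewed.
Suppose #360 ∈ shared: no assignment then satisfies all the clues, so #360 ∉ shared.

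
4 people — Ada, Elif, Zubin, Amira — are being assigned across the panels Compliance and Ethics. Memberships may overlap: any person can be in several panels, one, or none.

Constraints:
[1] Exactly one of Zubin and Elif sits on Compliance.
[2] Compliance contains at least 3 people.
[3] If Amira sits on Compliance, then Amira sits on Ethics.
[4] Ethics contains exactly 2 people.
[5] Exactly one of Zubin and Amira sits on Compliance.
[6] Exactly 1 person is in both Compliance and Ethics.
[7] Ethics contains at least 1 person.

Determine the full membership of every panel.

Compliance = {Ada, Amira, Elif}; Ethics = {Amira, Zubin}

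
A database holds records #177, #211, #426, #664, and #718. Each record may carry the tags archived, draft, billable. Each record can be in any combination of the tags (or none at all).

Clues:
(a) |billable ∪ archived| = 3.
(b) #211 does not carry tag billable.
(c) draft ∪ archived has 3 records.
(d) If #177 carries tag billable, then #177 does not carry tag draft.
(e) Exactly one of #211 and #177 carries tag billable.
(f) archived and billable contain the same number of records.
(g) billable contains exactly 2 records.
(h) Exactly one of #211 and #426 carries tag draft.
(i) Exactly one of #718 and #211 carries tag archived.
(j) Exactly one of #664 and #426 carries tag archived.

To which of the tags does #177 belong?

From (b): #211 ∉ billable.
(e) (exactly one): #177 ∈ billable.
(d): #177 ∉ draft.
Suppose #177 ∈ archived: no assignment then satisfies all the clues, so #177 ∉ archived.

#177: billable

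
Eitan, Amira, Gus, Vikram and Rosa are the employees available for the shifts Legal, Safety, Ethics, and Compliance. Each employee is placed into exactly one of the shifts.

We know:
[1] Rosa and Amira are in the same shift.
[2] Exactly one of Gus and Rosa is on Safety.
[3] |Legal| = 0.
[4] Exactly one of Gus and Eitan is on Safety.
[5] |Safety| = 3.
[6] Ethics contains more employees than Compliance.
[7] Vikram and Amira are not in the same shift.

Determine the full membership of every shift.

(3): Legal already has 0, so the rest are out.
Suppose Eitan ∉ Safety: no assignment then satisfies all the clues, so Eitan ∈ Safety.

Legal = {}; Safety = {Amira, Eitan, Rosa}; Ethics = {Gus, Vikram}; Compliance = {}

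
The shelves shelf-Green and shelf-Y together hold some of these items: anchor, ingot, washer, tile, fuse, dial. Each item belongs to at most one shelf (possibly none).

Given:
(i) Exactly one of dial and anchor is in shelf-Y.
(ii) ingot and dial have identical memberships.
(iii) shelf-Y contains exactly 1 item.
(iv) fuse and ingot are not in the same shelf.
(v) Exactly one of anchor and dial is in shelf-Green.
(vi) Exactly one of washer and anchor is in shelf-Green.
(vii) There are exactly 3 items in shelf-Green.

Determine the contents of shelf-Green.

shelf-Green = {dial, ingot, washer}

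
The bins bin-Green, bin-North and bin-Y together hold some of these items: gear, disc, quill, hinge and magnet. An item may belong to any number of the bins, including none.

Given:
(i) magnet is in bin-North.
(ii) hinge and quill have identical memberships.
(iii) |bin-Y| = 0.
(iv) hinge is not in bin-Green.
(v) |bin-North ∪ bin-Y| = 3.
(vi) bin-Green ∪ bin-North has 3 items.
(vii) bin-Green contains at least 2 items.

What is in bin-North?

bin-North = {disc, gear, magnet}

From (i): magnet ∈ bin-North.
From (iv): hinge ∉ bin-Green.
(ii): quill matches hinge: quill ∉ bin-Green.
(iii): bin-Y already has 0, so the rest are out.
Suppose gear ∉ bin-North: no assignment then satisfies all the clues, so gear ∈ bin-North.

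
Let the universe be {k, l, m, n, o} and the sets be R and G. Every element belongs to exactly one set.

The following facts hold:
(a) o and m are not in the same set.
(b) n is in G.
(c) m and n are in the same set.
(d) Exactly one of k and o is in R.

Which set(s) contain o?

o: R

From (b): n ∈ G.
(c): m matches n: m ∉ R.
(c): m matches n: m ∈ G.
(a): o ∉ G.
Only one set left: o ∈ R.
(d) (exactly one): k ∉ R.
Only one set left: k ∈ G.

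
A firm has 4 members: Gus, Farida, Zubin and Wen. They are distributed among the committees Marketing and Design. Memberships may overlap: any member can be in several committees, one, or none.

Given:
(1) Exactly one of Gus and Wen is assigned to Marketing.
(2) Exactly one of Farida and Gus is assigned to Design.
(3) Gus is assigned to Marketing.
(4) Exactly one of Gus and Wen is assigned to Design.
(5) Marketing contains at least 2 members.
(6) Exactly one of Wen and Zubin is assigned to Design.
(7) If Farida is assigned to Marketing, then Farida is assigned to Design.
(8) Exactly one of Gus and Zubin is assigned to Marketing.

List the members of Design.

Design = {Farida, Wen}

From (3): Gus ∈ Marketing.
(1) (exactly one): Wen ∉ Marketing.
(8) (exactly one): Zubin ∉ Marketing.
(5): only 2 candidates remain for Marketing, so all are in.
(7): Farida ∈ Design.
(2) (exactly one): Gus ∉ Design.
(4) (exactly one): Wen ∈ Design.
(6) (exactly one): Zubin ∉ Design.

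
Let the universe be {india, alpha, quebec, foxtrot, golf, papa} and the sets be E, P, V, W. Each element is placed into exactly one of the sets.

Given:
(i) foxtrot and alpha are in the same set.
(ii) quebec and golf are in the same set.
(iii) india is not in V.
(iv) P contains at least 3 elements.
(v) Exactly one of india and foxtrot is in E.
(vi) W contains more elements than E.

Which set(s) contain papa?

papa: P

From (iii): india ∉ V.
Suppose papa ∈ E: no assignment then satisfies all the clues, so papa ∉ E.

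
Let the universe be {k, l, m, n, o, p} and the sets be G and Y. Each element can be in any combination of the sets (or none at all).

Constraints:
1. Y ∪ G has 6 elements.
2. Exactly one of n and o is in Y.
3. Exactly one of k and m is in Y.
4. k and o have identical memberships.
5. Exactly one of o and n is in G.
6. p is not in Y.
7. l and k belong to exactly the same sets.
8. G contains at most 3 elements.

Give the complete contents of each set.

G = {m, n, p}; Y = {k, l, o}

From (6): p ∉ Y.
Suppose k ∈ G: no assignment then satisfies all the clues, so k ∉ G.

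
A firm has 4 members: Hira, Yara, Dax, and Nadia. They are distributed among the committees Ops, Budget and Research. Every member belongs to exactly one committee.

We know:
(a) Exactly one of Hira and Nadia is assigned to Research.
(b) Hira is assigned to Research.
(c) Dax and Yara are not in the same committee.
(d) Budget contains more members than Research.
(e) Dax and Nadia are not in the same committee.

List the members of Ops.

Ops = {Dax}

From (b): Hira ∈ Research.
(a) (exactly one): Nadia ∉ Research.
Suppose Yara ∈ Ops: no assignment then satisfies all the clues, so Yara ∉ Ops.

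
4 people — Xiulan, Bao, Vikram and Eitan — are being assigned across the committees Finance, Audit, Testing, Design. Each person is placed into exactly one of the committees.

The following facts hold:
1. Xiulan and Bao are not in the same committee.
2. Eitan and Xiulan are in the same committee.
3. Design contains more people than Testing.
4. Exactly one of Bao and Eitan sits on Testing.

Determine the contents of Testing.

Testing = {Bao}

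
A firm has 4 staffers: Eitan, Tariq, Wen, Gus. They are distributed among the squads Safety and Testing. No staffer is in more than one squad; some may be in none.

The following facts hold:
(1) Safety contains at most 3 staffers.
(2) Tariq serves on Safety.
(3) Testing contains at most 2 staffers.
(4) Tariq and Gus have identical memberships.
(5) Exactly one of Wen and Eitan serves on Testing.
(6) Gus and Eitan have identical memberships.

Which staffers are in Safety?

From (2): Tariq ∈ Safety.
(4): Gus matches Tariq: Gus ∈ Safety.
(6): Eitan matches Gus: Eitan ∈ Safety.
(1): Safety already has 3, so the rest are out.
(5) (exactly one): Wen ∈ Testing.

Safety = {Eitan, Gus, Tariq}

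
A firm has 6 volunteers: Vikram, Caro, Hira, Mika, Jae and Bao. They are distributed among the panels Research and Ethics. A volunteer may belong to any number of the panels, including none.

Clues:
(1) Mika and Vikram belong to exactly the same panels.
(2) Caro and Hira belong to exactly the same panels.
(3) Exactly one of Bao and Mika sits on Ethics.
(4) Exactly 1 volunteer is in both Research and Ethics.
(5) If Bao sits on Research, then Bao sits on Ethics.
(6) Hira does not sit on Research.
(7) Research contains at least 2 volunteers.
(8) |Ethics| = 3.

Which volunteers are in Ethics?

Ethics = {Bao, Caro, Hira}

From (6): Hira ∉ Research.
(2): Caro matches Hira: Caro ∉ Research.
Suppose Vikram ∈ Ethics: no assignment then satisfies all the clues, so Vikram ∉ Ethics.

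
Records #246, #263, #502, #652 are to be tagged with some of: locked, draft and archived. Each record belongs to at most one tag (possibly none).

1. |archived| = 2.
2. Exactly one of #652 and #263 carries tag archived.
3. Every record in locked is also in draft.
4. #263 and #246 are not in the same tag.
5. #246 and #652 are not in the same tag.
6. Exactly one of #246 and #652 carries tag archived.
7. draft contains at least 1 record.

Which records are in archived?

archived = {#502, #652}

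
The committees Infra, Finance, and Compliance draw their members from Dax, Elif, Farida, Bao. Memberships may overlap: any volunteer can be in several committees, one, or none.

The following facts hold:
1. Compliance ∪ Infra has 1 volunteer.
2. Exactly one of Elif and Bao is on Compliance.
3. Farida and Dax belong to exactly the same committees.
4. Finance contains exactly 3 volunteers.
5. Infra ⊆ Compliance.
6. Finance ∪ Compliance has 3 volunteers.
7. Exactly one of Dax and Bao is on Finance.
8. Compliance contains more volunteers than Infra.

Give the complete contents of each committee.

Infra = {}; Finance = {Dax, Elif, Farida}; Compliance = {Elif}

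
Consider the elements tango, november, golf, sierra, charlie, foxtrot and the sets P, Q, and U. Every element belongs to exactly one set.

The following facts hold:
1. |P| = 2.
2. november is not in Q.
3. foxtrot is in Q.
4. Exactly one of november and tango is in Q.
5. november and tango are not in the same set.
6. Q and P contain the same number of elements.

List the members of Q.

Q = {foxtrot, tango}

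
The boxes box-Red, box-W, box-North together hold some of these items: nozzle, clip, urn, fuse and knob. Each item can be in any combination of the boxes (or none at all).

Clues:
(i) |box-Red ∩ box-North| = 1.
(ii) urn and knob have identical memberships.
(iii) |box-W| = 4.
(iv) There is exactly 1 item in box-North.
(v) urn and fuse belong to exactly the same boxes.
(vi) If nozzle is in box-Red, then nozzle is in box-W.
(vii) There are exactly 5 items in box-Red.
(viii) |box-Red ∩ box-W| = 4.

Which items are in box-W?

box-W = {fuse, knob, nozzle, urn}

(vii): only 5 candidates remain for box-Red, so all are in.
(vi): nozzle ∈ box-W.
Suppose clip ∈ box-W: no assignment then satisfies all the clues, so clip ∉ box-W.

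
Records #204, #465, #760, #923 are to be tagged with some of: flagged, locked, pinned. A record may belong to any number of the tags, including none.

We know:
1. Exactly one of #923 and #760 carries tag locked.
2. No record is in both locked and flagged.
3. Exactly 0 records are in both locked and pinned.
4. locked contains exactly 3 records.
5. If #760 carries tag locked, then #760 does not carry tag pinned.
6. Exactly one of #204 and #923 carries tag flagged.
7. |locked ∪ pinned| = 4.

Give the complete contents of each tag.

flagged = {#923}; locked = {#204, #465, #760}; pinned = {#923}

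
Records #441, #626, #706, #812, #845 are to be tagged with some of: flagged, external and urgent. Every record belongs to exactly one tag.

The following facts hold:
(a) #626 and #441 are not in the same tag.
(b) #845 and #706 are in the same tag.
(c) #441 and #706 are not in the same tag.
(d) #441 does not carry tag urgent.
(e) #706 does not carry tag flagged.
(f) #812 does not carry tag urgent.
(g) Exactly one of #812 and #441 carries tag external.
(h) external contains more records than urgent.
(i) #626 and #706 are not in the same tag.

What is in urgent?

urgent = {#626}

From (d): #441 ∉ urgent.
From (e): #706 ∉ flagged.
From (f): #812 ∉ urgent.
(b): #845 matches #706: #845 ∉ flagged.
Suppose #626 ∉ urgent: no assignment then satisfies all the clues, so #626 ∈ urgent.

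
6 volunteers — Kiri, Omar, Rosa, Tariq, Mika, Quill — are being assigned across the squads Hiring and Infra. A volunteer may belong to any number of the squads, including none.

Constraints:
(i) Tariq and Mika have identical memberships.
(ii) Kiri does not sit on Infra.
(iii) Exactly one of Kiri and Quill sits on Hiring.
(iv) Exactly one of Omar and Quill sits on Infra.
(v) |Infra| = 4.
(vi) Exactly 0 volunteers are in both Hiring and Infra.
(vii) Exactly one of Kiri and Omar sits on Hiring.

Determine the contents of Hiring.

From (ii): Kiri ∉ Infra.
Suppose Kiri ∉ Hiring: no assignment then satisfies all the clues, so Kiri ∈ Hiring.

Hiring = {Kiri}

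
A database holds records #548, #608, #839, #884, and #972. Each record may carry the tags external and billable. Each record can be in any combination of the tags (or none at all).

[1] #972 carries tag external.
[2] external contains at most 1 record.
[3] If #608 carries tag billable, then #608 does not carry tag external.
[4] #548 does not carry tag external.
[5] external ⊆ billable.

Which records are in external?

From (1): #972 ∈ external.
From (4): #548 ∉ external.
(2): external already has 1, so the rest are out.
(5) with #972 ∈ external: #972 ∈ billable.

external = {#972}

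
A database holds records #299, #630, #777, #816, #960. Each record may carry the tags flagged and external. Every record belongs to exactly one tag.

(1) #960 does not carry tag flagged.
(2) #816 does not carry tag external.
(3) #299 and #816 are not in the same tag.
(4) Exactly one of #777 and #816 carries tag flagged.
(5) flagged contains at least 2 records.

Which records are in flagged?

flagged = {#630, #816}

From (1): #960 ∉ flagged.
From (2): #816 ∉ external.
Only one tag left: #816 ∈ flagged.
Only one tag left: #960 ∈ external.
(3): #299 ∉ flagged.
(4) (exactly one): #777 ∉ flagged.
(5): only 2 candidates remain for flagged, so all are in.
Only one tag left: #299 ∈ external.
Only one tag left: #777 ∈ external.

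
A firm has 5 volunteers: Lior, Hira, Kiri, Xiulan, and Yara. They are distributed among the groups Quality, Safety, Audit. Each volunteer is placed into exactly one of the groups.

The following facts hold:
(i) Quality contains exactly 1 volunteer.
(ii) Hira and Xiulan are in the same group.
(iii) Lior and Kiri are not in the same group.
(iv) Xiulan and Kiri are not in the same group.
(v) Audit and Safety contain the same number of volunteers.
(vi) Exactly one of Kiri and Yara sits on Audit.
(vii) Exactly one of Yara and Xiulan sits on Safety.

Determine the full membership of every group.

Quality = {Kiri}; Safety = {Hira, Xiulan}; Audit = {Lior, Yara}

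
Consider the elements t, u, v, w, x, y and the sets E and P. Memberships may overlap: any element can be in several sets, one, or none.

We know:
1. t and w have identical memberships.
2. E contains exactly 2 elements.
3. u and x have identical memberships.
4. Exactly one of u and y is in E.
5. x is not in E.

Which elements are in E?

E = {v, y}

From (5): x ∉ E.
(3): u matches x: u ∉ E.
(4) (exactly one): y ∈ E.
Suppose t ∈ E: no assignment then satisfies all the clues, so t ∉ E.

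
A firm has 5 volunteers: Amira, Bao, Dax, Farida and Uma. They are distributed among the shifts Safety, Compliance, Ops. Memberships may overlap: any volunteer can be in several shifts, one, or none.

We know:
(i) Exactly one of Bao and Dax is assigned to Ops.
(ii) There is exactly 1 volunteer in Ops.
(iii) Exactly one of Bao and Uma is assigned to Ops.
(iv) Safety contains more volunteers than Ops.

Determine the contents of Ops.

Ops = {Bao}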